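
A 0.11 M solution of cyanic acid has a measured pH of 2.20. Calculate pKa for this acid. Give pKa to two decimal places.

pKa = 3.42

[H+] = 10^(-2.20) = 6.31 × 10^-3 M
At equilibrium [HA] = 0.11 − 6.31 × 10^-3 = 1.04 × 10^-1 M
Ka = [H+][A-]/[HA] = (6.31 × 10^-3)² / 1.04 × 10^-1 = 3.83 × 10^-4
pKa = -log(3.83 × 10^-4) = 3.42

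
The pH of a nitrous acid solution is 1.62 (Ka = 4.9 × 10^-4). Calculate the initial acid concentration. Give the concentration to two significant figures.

C₀ = 1.2 M

[H+] = 10^(-1.62) = 2.40 × 10^-2 M = x
Ka = x²/(C₀ − x) ⇒ C₀ = x + x²/Ka
C₀ = 2.40 × 10^-2 + (2.40 × 10^-2)²/(4.9 × 10^-4) = 1.20 M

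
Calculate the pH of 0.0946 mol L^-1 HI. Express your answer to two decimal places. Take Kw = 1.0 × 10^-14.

pH = 1.02

HI is a strong acid and dissociates completely, so [H+] = 0.0946 M.
pH = -log(0.0946) = 1.02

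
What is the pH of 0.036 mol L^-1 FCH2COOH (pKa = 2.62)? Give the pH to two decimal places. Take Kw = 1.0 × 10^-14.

FCH2COOH ⇌ FCH2COO- + H+
Ka = 10^(−2.62) = 2.40 × 10^-3
From the ICE table, Ka = [H+]²/(0.036 − [H+]) = 2.40 × 10^-3.
The 5% rule fails; solving [H+]² + Ka·[H+] − Ka·C₀ = 0 exactly:
[H+] = (−Ka + √(Ka² + 4·Ka·C₀))/2 = 8.17 × 10^-3 M
pH = −log(8.17 × 10^-3) = 2.09

pH = 2.09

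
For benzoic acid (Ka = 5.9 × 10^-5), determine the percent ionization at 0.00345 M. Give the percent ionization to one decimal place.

12.3%

C6H5COOH ⇌ C6H5COO- + H+; let x = [H+] at equilibrium.
Solve x² + 5.9e-05x − 2.04e-07 = 0 → x = 4.23 × 10^-4 M
Fraction ionized = 4.23 × 10^-4 / 0.00345 = 0.1226 → 12.3%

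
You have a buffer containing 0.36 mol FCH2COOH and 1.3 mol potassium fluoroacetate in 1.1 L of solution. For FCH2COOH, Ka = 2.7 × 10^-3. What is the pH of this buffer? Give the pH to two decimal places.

pH = 3.13

pKa = −log(2.7 × 10^-3) = 2.569
Henderson–Hasselbalch: pH = pKa + log([FCH2COO-]/[FCH2COOH]) = 2.569 + log(1.3/0.36)
pH = 2.569 + (+0.558) = 3.13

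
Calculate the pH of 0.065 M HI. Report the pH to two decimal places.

HI is a strong acid and dissociates completely, so [H+] = 0.065 M.
pH = -log(0.065) = 1.19

pH = 1.19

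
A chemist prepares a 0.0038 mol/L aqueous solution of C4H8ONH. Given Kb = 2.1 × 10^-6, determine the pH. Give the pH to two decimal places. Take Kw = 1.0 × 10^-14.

C4H8ONH + H2O ⇌ C4H8ONH2+ + OH-
From the ICE table, Kb = [OH-]²/(0.0038 − [OH-]) = 2.1 × 10^-6.
Neglecting [OH-] in the denominator: [OH-] = √(2.1 × 10^-6 × 0.0038) = 8.93 × 10^-5 M
([OH-]/C₀ = 2.4% < 5%, so the approximation holds.)
pOH = 4.05, so pH = 14.00 − pOH = 9.95

pH = 9.95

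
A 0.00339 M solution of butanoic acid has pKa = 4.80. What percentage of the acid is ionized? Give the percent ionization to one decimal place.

6.6%

CH3(CH2)2COOH ⇌ CH3(CH2)2COO- + H+; let x = [H+] at equilibrium.
Ka = 10^(−4.80) = 1.58 × 10^-5
Ka = x²/(C₀ − x); solving the quadratic gives x = 2.24 × 10^-4 M.
% ionization = x/C₀ × 100% = 2.24 × 10^-4/0.00339 × 100% = 6.6%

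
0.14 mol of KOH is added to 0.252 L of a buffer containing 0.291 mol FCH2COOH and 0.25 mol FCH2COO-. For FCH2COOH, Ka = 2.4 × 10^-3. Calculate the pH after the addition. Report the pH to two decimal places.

pH = 3.03

OH- converts FCH2COOH to FCH2COO-: FCH2COOH → 0.151 mol, FCH2COO- → 0.39 mol.
pKa = −log(2.4 × 10^-3) = 2.620
pH = pKa + log([A⁻]/[HA]) = 2.620 + log(0.39/0.151) = 2.620 +0.412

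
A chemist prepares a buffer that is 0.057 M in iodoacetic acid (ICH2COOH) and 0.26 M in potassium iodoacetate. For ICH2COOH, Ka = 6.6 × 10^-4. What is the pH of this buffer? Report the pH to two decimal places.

pKa = −log(6.6 × 10^-4) = 3.180
pH = pKa + log([A⁻]/[HA]) = 3.180 + log(0.26/0.057)
pH = 3.180 + (+0.659) = 3.84

pH = 3.84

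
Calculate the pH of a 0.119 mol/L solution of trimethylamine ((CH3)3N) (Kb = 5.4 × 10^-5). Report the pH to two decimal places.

pH = 11.40

(CH3)3N + H2O ⇌ (CH3)3NH+ + OH-
Let x = [OH-] at equilibrium. Kb = x²/(0.119 − x).
Neglecting x in the denominator: x = √(5.4 × 10^-5 × 0.119) = 2.53 × 10^-3 M
(x/C₀ = 2.1% < 5%, so the approximation holds.)
pOH = −log(2.53 × 10^-3) = 2.60; pH = 14.00 − 2.60 = 11.40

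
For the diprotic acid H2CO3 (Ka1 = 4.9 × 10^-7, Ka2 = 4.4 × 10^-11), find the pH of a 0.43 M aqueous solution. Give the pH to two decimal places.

Since Ka1 ≫ Ka2, the first ionization dominates [H+].
Ka1 = x²/(0.43 − x) = 4.9 × 10^-7
x ≈ √(4.9 × 10^-7 × 0.43) = 4.59 × 10^-4 M
pH = −log(4.59 × 10^-4) = 3.34

pH = 3.34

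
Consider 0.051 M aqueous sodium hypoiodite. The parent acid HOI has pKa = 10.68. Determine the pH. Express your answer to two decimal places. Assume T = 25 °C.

pH = 11.67

OI- is the conjugate base of the weak acid HOI.
Ka = 10^(−10.68) = 2.09 × 10^-11
Kb = Kw/Ka = 1.0×10^-14 / 2.09 × 10^-11 = 4.78 × 10^-4
From the ICE table, Kb = [OH-]²/(0.051 − [OH-]) = 4.78 × 10^-4.
[OH-] is not negligible relative to C₀; solve [OH-]² + 0.000478·[OH-] − 2.44e-05 = 0.
[OH-] = [−0.000478 + √(0.000478² + 9.75e-05)]/2 = 4.70 × 10^-3 M
pOH = 2.33, so pH = 14.00 − pOH = 11.67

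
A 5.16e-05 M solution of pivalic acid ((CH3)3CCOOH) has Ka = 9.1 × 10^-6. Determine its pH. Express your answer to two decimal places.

(CH3)3CCOOH ⇌ (CH3)3CCOO- + H+
From the ICE table, Ka = [H+]²/(5.16e-05 − [H+]) = 9.1 × 10^-6.
[H+] is not negligible relative to C₀; solve [H+]² + 9.1e-06·[H+] − 4.7e-10 = 0.
[H+] = (−Ka + √(Ka² + 4·Ka·C₀))/2 = 1.76 × 10^-5 M
pH = −log[H+] = −log(1.76 × 10^-5) = 4.75

pH = 4.75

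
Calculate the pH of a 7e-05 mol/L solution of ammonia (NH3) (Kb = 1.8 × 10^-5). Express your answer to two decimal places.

pH = 9.44

NH3 + H2O ⇌ NH4+ + OH-
From the ICE table, Kb = [OH-]²/(7e-05 − [OH-]) = 1.8 × 10^-5.
[OH-] is not negligible relative to C₀; solve [OH-]² + 1.8e-05·[OH-] − 1.26e-09 = 0.
[OH-] = [−1.8e-05 + √(1.8e-05² + 5.04e-09)]/2 = 2.76 × 10^-5 M
pOH = −log(2.76 × 10^-5) = 4.56; pH = 14.00 − 4.56 = 9.44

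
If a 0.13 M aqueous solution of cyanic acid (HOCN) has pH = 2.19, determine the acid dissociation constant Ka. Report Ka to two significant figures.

[H+] = 10^(-2.19) = 6.46 × 10^-3 M
At equilibrium [HA] = 0.13 − 6.46 × 10^-3 = 1.24 × 10^-1 M
Ka = [H+][A-]/[HA] = (6.46 × 10^-3)² / 1.24 × 10^-1 = 3.4 × 10^-4

Ka = 3.4 × 10^-4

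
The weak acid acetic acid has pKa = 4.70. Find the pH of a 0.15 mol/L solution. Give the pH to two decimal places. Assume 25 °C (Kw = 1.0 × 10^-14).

pH = 2.76

CH3COOH ⇌ CH3COO- + H+
Ka = 10^(−4.70) = 2.00 × 10^-5
From the ICE table, Ka = [H+]²/(0.15 − [H+]) = 2.00 × 10^-5.
Assume [H+] ≪ 0.15: [H+] ≈ √(2.00 × 10^-5 × 0.15) = 1.73 × 10^-3 M
Check: 1.2% ionized — well under 5%, approximation valid.
pH = −log[H+] = −log(1.73 × 10^-3) = 2.76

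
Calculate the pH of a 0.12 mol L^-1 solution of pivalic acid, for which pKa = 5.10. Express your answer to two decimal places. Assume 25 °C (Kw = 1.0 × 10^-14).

(CH3)3CCOOH ⇌ (CH3)3CCOO- + H+
Ka = 10^(−5.10) = 7.94 × 10^-6
From the ICE table, Ka = [H+]²/(0.12 − [H+]) = 7.94 × 10^-6.
Since Ka ≪ C₀, [H+] ≈ √(Ka·C₀) = 9.76 × 10^-4 M.
([H+]/C₀ = 0.81% < 5%, so the approximation holds.)
pH = −log[H+] = −log(9.76 × 10^-4) = 3.01

pH = 3.01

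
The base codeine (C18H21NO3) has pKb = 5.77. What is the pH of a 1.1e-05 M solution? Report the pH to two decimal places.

C18H21NO3 + H2O ⇌ C18H22NO3+ + OH-
Kb = 10^(−5.77) = 1.70 × 10^-6
From the ICE table, Kb = [OH-]²/(1.1e-05 − [OH-]) = 1.70 × 10^-6.
The 5% rule fails; solving [OH-]² + Kb·[OH-] − Kb·C₀ = 0 exactly:
[OH-] = [−1.7e-06 + √(1.7e-06² + 7.48e-11)]/2 = 3.56 × 10^-6 M
pOH = 5.45, so pH = 14.00 − pOH = 8.55

pH = 8.55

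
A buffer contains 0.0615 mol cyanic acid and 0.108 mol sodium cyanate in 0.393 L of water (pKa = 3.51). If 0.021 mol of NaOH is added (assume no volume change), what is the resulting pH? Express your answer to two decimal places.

OH- converts HOCN to OCN-: HOCN → 0.0405 mol, OCN- → 0.129 mol.
pH = pKa + log([A⁻]/[HA]) = 3.51 + log(0.129/0.0405) = 3.51 +0.503

pH = 4.01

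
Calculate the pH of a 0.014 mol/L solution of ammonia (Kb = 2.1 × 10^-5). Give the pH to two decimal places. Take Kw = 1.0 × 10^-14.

pH = 10.73

NH3 + H2O ⇌ NH4+ + OH-
From the ICE table, Kb = x²/(0.014 − x) = 2.1 × 10^-5.
Neglecting x in the denominator: x = √(2.1 × 10^-5 × 0.014) = 5.42 × 10^-4 M
pOH = 3.27, so pH = 14.00 − pOH = 10.73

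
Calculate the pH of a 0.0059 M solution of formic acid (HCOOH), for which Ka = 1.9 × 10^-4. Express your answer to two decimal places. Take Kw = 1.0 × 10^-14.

HCOOH ⇌ HCOO- + H+
Ka = x²/(0.0059 − x) = 1.9 × 10^-4
The 5% rule fails; solving x² + Ka·x − Ka·C₀ = 0 exactly:
x = (−Ka + √(Ka² + 4·Ka·C₀))/2 = 9.68 × 10^-4 M
pH = −log(9.68 × 10^-4) = 3.01

pH = 3.01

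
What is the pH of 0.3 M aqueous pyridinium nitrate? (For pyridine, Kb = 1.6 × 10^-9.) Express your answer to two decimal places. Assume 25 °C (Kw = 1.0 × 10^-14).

C5H5NH+ is the conjugate acid of the weak base C5H5N.
Ka = Kw/Kb = 1.0×10^-14 / 1.6 × 10^-9 = 6.25 × 10^-6
Let x = [H+] at equilibrium. Ka = x²/(0.3 − x).
Since Ka ≪ C₀, x ≈ √(Ka·C₀) = 1.37 × 10^-3 M.
(x/C₀ = 0.46% < 5%, so the approximation holds.)
pH = −log[H+] = −log(1.37 × 10^-3) = 2.86

pH = 2.86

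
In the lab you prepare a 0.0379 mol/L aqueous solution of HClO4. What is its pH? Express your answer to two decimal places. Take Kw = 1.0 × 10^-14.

pH = 1.42

HClO4 is a strong acid and dissociates completely, so [H+] = 0.0379 M.
pH = -log(0.0379) = 1.42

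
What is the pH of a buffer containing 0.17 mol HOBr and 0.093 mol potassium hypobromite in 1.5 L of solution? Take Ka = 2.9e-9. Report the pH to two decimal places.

pH = 8.28

pKa = −log(2.9 × 10^-9) = 8.538
pH = pKa + log([A⁻]/[HA]) = 8.538 + log(0.093/0.17)
pH = 8.538 + (-0.262) = 8.28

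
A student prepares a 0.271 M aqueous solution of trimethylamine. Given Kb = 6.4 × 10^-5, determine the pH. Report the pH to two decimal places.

(CH3)3N + H2O ⇌ (CH3)3NH+ + OH-
Let x = [OH-] at equilibrium. Kb = x²/(0.271 − x).
Assume x ≪ 0.271: x ≈ √(6.4 × 10^-5 × 0.271) = 4.16 × 10^-3 M
pOH = −log(4.16 × 10^-3) = 2.38; pH = 14.00 − 2.38 = 11.62

pH = 11.62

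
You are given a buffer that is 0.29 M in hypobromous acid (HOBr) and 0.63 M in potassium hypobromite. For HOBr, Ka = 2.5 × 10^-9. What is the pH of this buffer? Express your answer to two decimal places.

pH = 8.94

pKa = −log(2.5 × 10^-9) = 8.602
Using pH = pKa + log([base]/[acid]) with [base]/[acid] = 0.63/0.29:
pH = 8.602 + (+0.337) = 8.94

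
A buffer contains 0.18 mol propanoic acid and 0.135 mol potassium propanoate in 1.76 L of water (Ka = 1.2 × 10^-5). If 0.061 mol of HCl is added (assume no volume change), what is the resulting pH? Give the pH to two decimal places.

After neutralization: n(CH3CH2COOH) = 0.241 mol, n(CH3CH2COO-) = 0.074 mol.
pKa = −log(1.2 × 10^-5) = 4.921
pH = pKa + log(n_CH3CH2COO-/n_CH3CH2COOH) = 4.921 + log(0.074/0.241) = 4.921 + (-0.513)

pH = 4.41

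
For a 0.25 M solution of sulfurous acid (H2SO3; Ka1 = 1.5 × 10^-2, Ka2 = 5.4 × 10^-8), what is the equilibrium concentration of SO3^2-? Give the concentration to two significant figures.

First ionization gives [H+] ≈ [HSO3-] = 5.42 × 10^-2 M.
Second step: Ka2 = [H+][SO3^2-]/[HSO3-] ≈ [SO3^2-] (since [H+] ≈ [HSO3-]).
So [SO3^2-] ≈ Ka2.

5.4 × 10^-8 M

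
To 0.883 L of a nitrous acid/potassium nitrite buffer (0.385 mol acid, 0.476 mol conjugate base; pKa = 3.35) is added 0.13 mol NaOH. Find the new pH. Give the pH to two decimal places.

OH- converts HNO2 to NO2-: HNO2 → 0.255 mol, NO2- → 0.606 mol.
pH = pKa + log([A⁻]/[HA]) = 3.35 + log(0.606/0.255) = 3.35 +0.376

pH = 3.73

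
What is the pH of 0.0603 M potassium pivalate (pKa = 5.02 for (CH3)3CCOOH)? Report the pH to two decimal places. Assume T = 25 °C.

pH = 8.90

(CH3)3CCOO- is the conjugate base of the weak acid (CH3)3CCOOH.
Ka = 10^(−5.02) = 9.55 × 10^-6
Kb = Kw/Ka = 1.0×10^-14 / 9.55 × 10^-6 = 1.05 × 10^-9
Kb = [OH-]²/(0.0603 − [OH-]) = 1.05 × 10^-9
Since Kb ≪ C₀, [OH-] ≈ √(Kb·C₀) = 7.96 × 10^-6 M.
pOH = 5.10, so pH = 14.00 − pOH = 8.90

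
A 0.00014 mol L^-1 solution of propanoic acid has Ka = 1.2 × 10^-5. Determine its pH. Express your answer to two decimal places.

pH = 4.45

CH3CH2COOH ⇌ CH3CH2COO- + H+
Ka = [H+]²/(0.00014 − [H+]) = 1.2 × 10^-5
[H+] is not negligible relative to C₀; solve [H+]² + 1.2e-05·[H+] − 1.68e-09 = 0.
[H+] = (−Ka + √(Ka² + 4·Ka·C₀))/2 = 3.54 × 10^-5 M
pH = −log(3.54 × 10^-5) = 4.45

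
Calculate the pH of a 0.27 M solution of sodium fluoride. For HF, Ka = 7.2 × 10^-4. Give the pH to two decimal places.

F- is the conjugate base of the weak acid HF.
Kb = Kw/Ka = 1.0×10^-14 / 7.2 × 10^-4 = 1.39 × 10^-11
From the ICE table, Kb = [OH-]²/(0.27 − [OH-]) = 1.39 × 10^-11.
Since Kb ≪ C₀, [OH-] ≈ √(Kb·C₀) = 1.94 × 10^-6 M.
Check: 0.00072% ionized — well under 5%, approximation valid.
pOH = 5.71, so pH = 14.00 − pOH = 8.29

pH = 8.29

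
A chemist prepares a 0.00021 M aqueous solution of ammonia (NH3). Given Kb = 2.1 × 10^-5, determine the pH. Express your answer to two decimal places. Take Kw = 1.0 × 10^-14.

NH3 + H2O ⇌ NH4+ + OH-
Let x = [OH-] at equilibrium. Kb = x²/(0.00021 − x).
x is not negligible relative to C₀; solve x² + 2.1e-05·x − 4.41e-09 = 0.
x = (−Kb + √(Kb² + 4·Kb·C₀))/2 = 5.67 × 10^-5 M
pOH = −log(5.67 × 10^-5) = 4.25; pH = 14.00 − 4.25 = 9.75

pH = 9.75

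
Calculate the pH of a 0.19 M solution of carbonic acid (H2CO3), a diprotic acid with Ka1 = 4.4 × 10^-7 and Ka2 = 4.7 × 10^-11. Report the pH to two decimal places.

Since Ka1 ≫ Ka2, the first ionization dominates [H+].
Ka1 = x²/(0.19 − x) = 4.4 × 10^-7
x ≈ √(4.4 × 10^-7 × 0.19) = 2.89 × 10^-4 M
pH = −log(2.89 × 10^-4) = 3.54

pH = 3.54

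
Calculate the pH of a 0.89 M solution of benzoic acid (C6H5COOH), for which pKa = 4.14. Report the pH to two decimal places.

pH = 2.10

C6H5COOH ⇌ C6H5COO- + H+
Ka = 10^(−4.14) = 7.24 × 10^-5
Ka = x²/(0.89 − x) = 7.24 × 10^-5
Since Ka ≪ C₀, x ≈ √(Ka·C₀) = 8.03 × 10^-3 M.
pH = −log[H+] = −log(8.03 × 10^-3) = 2.10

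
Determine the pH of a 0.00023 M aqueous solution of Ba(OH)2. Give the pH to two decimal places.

Ba(OH)2 is a strong base (each formula unit releases 2 OH-); [OH-] = 0.00046 M.
pOH = -log(0.00046) = 3.34
pH = 14.00 - 3.34 = 10.66

pH = 10.66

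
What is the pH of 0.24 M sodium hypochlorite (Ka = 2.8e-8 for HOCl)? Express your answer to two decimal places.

OCl- is the conjugate base of the weak acid HOCl.
Kb = Kw/Ka = 1.0×10^-14 / 2.8 × 10^-8 = 3.57 × 10^-7
Let x = [OH-] at equilibrium. Kb = x²/(0.24 − x).
Neglecting x in the denominator: x = √(3.57 × 10^-7 × 0.24) = 2.93 × 10^-4 M
pOH = −log(2.93 × 10^-4) = 3.53; pH = 14.00 − 3.53 = 10.47

pH = 10.47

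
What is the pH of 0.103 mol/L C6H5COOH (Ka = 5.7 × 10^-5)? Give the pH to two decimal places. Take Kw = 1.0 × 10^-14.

pH = 2.62

C6H5COOH ⇌ C6H5COO- + H+
From the ICE table, Ka = x²/(0.103 − x) = 5.7 × 10^-5.
Neglecting x in the denominator: x = √(5.7 × 10^-5 × 0.103) = 2.42 × 10^-3 M
(x/C₀ = 2.4% < 5%, so the approximation holds.)
pH = −log[H+] = −log(2.42 × 10^-3) = 2.62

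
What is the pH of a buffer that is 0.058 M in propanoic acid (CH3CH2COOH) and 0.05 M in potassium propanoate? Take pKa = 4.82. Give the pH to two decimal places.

pH = 4.76

Henderson–Hasselbalch: pH = pKa + log([CH3CH2COO-]/[CH3CH2COOH]) = 4.82 + log(0.05/0.058)
pH = 4.82 + (-0.064) = 4.76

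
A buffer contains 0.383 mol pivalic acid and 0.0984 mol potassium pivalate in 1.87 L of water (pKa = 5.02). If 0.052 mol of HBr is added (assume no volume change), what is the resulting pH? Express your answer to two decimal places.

pH = 4.05

After neutralization: n((CH3)3CCOOH) = 0.435 mol, n((CH3)3CCOO-) = 0.0464 mol.
pH = pKa + log(n_(CH3)3CCOO-/n_(CH3)3CCOOH) = 5.02 + log(0.0464/0.435) = 5.02 + (-0.972)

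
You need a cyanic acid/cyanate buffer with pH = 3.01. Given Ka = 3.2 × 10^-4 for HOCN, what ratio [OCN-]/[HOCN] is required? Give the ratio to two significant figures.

ratio = 0.33

pKa = -log(3.2 × 10^-4) = 3.495
pH = pKa + log(r) ⇒ log(r) = 3.01 − 3.495 = -0.485
r = [OCN-]/[HOCN] = 10^(-0.485) = 0.327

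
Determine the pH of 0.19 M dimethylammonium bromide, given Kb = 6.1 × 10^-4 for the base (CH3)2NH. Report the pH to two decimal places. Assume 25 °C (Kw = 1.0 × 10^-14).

pH = 5.75

(CH3)2NH2+ is the conjugate acid of the weak base (CH3)2NH.
Ka = Kw/Kb = 1.0×10^-14 / 6.1 × 10^-4 = 1.64 × 10^-11
Let x = [H+] at equilibrium. Ka = x²/(0.19 − x).
Assume x ≪ 0.19: x ≈ √(1.64 × 10^-11 × 0.19) = 1.77 × 10^-6 M
pH = −log(1.77 × 10^-6) = 5.75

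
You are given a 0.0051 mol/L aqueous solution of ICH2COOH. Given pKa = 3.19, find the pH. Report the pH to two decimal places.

ICH2COOH ⇌ ICH2COO- + H+
Ka = 10^(−3.19) = 6.46 × 10^-4
Ka = x²/(0.0051 − x) = 6.46 × 10^-4
The 5% rule fails; solving x² + Ka·x − Ka·C₀ = 0 exactly:
x = (−Ka + √(Ka² + 4·Ka·C₀))/2 = 1.52 × 10^-3 M
pH = −log(1.52 × 10^-3) = 2.82

pH = 2.82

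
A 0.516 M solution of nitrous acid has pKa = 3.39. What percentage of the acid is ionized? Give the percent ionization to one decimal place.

2.8%

HNO2 ⇌ NO2- + H+; let x = [H+] at equilibrium.
Ka = 10^(−3.39) = 4.07 × 10^-4
x ≈ √(Ka·C₀) = √(4.07 × 10^-4 × 0.516) = 1.45 × 10^-2 M
Fraction ionized = 1.45 × 10^-2 / 0.516 = 0.0281 → 2.8%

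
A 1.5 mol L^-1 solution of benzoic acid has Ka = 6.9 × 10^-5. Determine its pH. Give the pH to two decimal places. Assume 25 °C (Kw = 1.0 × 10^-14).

pH = 1.99

C6H5COOH ⇌ C6H5COO- + H+
From the ICE table, Ka = [H+]²/(1.5 − [H+]) = 6.9 × 10^-5.
Neglecting [H+] in the denominator: [H+] = √(6.9 × 10^-5 × 1.5) = 1.02 × 10^-2 M
Check: 0.68% ionized — well under 5%, approximation valid.
pH = −log[H+] = −log(1.02 × 10^-2) = 1.99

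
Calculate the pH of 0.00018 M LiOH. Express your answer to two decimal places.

pH = 10.26

LiOH is a strong base; [OH-] = 0.00018 M.
pOH = -log(0.00018) = 3.74
pH = 14.00 - 3.74 = 10.26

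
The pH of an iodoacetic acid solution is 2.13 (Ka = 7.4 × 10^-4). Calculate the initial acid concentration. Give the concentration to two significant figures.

C₀ = 8.2 × 10^-2 M

[H+] = 10^(-2.13) = 7.41 × 10^-3 M = x
Ka = x²/(C₀ − x) ⇒ C₀ = x + x²/Ka
C₀ = 7.41 × 10^-3 + (7.41 × 10^-3)²/(7.4 × 10^-4) = 8.16 × 10^-2 M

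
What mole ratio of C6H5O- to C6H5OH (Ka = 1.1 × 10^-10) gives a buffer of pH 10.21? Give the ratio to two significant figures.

ratio = 1.8

pKa = -log(1.1 × 10^-10) = 9.959
pH = pKa + log(r) ⇒ log(r) = 10.21 − 9.959 = +0.251
r = [C6H5O-]/[C6H5OH] = 10^(+0.251) = 1.78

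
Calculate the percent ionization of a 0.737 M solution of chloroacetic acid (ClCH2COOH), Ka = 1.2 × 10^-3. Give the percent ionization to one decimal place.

4.0%

ClCH2COOH ⇌ ClCH2COO- + H+; let x = [H+] at equilibrium.
x ≈ √(Ka·C₀) = √(1.2 × 10^-3 × 0.737) = 2.97 × 10^-2 M
Fraction ionized = 2.97 × 10^-2 / 0.737 = 0.0403 → 4.0%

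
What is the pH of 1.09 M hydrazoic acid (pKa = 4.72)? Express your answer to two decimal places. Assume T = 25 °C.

HN3 ⇌ N3- + H+
Ka = 10^(−4.72) = 1.91 × 10^-5
From the ICE table, Ka = x²/(1.09 − x) = 1.91 × 10^-5.
Since Ka ≪ C₀, x ≈ √(Ka·C₀) = 4.56 × 10^-3 M.
Check: 0.42% ionized — well under 5%, approximation valid.
pH = −log[H+] = −log(4.56 × 10^-3) = 2.34

pH = 2.34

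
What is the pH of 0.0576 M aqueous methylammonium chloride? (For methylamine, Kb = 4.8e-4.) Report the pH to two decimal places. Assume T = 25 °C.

pH = 5.96

CH3NH3+ is the conjugate acid of the weak base CH3NH2.
Ka = Kw/Kb = 1.0×10^-14 / 4.8 × 10^-4 = 2.08 × 10^-11
Ka = x²/(0.0576 − x) = 2.08 × 10^-11
Neglecting x in the denominator: x = √(2.08 × 10^-11 × 0.0576) = 1.09 × 10^-6 M
pH = −log(1.09 × 10^-6) = 5.96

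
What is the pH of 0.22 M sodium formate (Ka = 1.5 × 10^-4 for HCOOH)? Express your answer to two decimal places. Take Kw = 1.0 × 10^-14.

HCOO- is the conjugate base of the weak acid HCOOH.
Kb = Kw/Ka = 1.0×10^-14 / 1.5 × 10^-4 = 6.67 × 10^-11
Kb = [OH-]²/(0.22 − [OH-]) = 6.67 × 10^-11
Assume [OH-] ≪ 0.22: [OH-] ≈ √(6.67 × 10^-11 × 0.22) = 3.83 × 10^-6 M
([OH-]/C₀ = 0.0017% < 5%, so the approximation holds.)
pOH = 5.42, so pH = 14.00 − pOH = 8.58

pH = 8.58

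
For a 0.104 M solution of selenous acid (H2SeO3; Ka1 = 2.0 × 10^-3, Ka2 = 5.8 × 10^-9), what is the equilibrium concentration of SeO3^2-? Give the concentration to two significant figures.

5.8 × 10^-9 M

First ionization gives [H+] ≈ [HSeO3-] = 1.35 × 10^-2 M.
Second step: Ka2 = [H+][SeO3^2-]/[HSeO3-] ≈ [SeO3^2-] (since [H+] ≈ [HSeO3-]).
So [SeO3^2-] ≈ Ka2.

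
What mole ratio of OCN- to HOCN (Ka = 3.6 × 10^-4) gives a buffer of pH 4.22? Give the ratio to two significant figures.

ratio = 6.0

pKa = -log(3.6 × 10^-4) = 3.444
pH = pKa + log(r) ⇒ log(r) = 4.22 − 3.444 = +0.776
r = [OCN-]/[HOCN] = 10^(+0.776) = 5.97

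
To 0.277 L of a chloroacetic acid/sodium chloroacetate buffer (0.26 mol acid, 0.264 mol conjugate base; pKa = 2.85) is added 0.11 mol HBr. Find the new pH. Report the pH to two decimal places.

pH = 2.47

After neutralization: n(ClCH2COOH) = 0.37 mol, n(ClCH2COO-) = 0.154 mol.
pH = pKa + log(n_ClCH2COO-/n_ClCH2COOH) = 2.85 + log(0.154/0.37) = 2.85 + (-0.381)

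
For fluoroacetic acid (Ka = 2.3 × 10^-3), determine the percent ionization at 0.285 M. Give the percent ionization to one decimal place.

FCH2COOH ⇌ FCH2COO- + H+; let x = [H+] at equilibrium.
Solve x² + 0.0023x − 0.000655 = 0 → x = 2.45 × 10^-2 M
% ionization = x/C₀ × 100% = 2.45 × 10^-2/0.285 × 100% = 8.6%

8.6%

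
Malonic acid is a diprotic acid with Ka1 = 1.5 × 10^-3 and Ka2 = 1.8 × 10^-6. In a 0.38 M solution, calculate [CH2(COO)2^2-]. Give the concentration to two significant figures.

First ionization gives [H+] ≈ [CH2(COOH)COO-] = 2.31 × 10^-2 M.
Second step: Ka2 = [H+][CH2(COO)2^2-]/[CH2(COOH)COO-] ≈ [CH2(COO)2^2-] (since [H+] ≈ [CH2(COOH)COO-]).
So [CH2(COO)2^2-] ≈ Ka2.

1.8 × 10^-6 M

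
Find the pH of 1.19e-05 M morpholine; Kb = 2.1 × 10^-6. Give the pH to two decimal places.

C4H8ONH + H2O ⇌ C4H8ONH2+ + OH-
Let x = [OH-] at equilibrium. Kb = x²/(1.19e-05 − x).
x is not negligible relative to C₀; solve x² + 2.1e-06·x − 2.5e-11 = 0.
x = (−Kb + √(Kb² + 4·Kb·C₀))/2 = 4.06 × 10^-6 M
pOH = −log(4.06 × 10^-6) = 5.39; pH = 14.00 − 5.39 = 8.61

pH = 8.61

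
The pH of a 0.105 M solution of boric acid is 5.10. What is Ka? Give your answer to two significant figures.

[H+] = 10^(-5.10) = 7.94 × 10^-6 M
At equilibrium [HA] = 0.105 − 7.94 × 10^-6 = 1.05 × 10^-1 M
Ka = [H+][A-]/[HA] = (7.94 × 10^-6)² / 1.05 × 10^-1 = 6.0 × 10^-10

Ka = 6.0 × 10^-10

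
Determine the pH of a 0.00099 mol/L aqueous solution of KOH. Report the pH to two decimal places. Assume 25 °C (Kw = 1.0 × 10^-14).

pH = 11.00

KOH is a strong base; [OH-] = 0.00099 M.
pOH = -log(0.00099) = 3.00
pH = 14.00 - 3.00 = 11.00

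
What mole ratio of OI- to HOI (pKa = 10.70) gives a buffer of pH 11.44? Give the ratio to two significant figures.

pH = pKa + log(r) ⇒ log(r) = 11.44 − 10.70 = +0.74
r = [OI-]/[HOI] = 10^(+0.74) = 5.5

ratio = 5.5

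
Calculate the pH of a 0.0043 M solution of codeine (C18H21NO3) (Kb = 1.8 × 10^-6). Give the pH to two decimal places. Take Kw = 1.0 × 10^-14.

C18H21NO3 + H2O ⇌ C18H22NO3+ + OH-
From the ICE table, Kb = [OH-]²/(0.0043 − [OH-]) = 1.8 × 10^-6.
Since Kb ≪ C₀, [OH-] ≈ √(Kb·C₀) = 8.80 × 10^-5 M.
Check: 2% ionized — well under 5%, approximation valid.
pOH = 4.06, so pH = 14.00 − pOH = 9.94

pH = 9.94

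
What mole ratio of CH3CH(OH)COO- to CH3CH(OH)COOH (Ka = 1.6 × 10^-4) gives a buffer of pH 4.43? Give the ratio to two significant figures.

ratio = 4.3

pKa = -log(1.6 × 10^-4) = 3.796
pH = pKa + log(r) ⇒ log(r) = 4.43 − 3.796 = +0.634
r = [CH3CH(OH)COO-]/[CH3CH(OH)COOH] = 10^(+0.634) = 4.31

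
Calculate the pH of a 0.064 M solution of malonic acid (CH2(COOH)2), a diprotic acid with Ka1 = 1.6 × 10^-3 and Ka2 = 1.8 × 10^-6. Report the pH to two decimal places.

pH = 2.03

Since Ka1 ≫ Ka2, the first ionization dominates [H+].
Ka1 = x²/(0.064 − x) = 1.6 × 10^-3
Solving the quadratic: x = (−Ka1 + √(Ka1² + 4·Ka1·C₀))/2 = 9.35 × 10^-3 M
pH = −log(9.35 × 10^-3) = 2.03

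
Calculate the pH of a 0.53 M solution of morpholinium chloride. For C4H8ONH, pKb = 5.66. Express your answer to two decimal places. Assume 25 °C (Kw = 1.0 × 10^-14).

pH = 4.31

C4H8ONH2+ is the conjugate acid of the weak base C4H8ONH.
Kb = 10^(−5.66) = 2.19 × 10^-6
Ka = Kw/Kb = 1.0×10^-14 / 2.19 × 10^-6 = 4.57 × 10^-9
From the ICE table, Ka = [H+]²/(0.53 − [H+]) = 4.57 × 10^-9.
Assume [H+] ≪ 0.53: [H+] ≈ √(4.57 × 10^-9 × 0.53) = 4.92 × 10^-5 M
([H+]/C₀ = 0.0093% < 5%, so the approximation holds.)
pH = −log(4.92 × 10^-5) = 4.31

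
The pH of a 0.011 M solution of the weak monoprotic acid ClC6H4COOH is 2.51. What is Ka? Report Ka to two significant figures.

Ka = 1.2 × 10^-3

[H+] = 10^(-2.51) = 3.09 × 10^-3 M
At equilibrium [HA] = 0.011 − 3.09 × 10^-3 = 7.91 × 10^-3 M
Ka = [H+][A-]/[HA] = (3.09 × 10^-3)² / 7.91 × 10^-3 = 1.2 × 10^-3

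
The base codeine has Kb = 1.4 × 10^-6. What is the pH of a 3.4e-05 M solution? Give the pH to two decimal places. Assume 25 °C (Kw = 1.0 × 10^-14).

pH = 8.79

C18H21NO3 + H2O ⇌ C18H22NO3+ + OH-
From the ICE table, Kb = [OH-]²/(3.4e-05 − [OH-]) = 1.4 × 10^-6.
Here C₀/Kb ≈ 24.3, so the small-[OH-] approximation fails. Use the quadratic:
[OH-] = [−1.4e-06 + √(1.4e-06² + 1.9e-10)]/2 = 6.23 × 10^-6 M
pOH = 5.21, so pH = 14.00 − pOH = 8.79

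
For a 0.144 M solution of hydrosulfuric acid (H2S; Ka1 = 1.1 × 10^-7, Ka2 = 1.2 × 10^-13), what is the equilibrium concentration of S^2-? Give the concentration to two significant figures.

1.2 × 10^-13 M

First ionization gives [H+] ≈ [HS-] = 1.26 × 10^-4 M.
Second step: Ka2 = [H+][S^2-]/[HS-] ≈ [S^2-] (since [H+] ≈ [HS-]).
So [S^2-] ≈ Ka2.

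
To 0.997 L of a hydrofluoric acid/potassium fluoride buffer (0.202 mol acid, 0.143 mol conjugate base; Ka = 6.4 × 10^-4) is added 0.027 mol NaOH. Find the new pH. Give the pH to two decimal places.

After neutralization: n(HF) = 0.175 mol, n(F-) = 0.17 mol.
pKa = −log(6.4 × 10^-4) = 3.194
pH = pKa + log([A⁻]/[HA]) = 3.194 + log(0.17/0.175) = 3.194 -0.013

pH = 3.18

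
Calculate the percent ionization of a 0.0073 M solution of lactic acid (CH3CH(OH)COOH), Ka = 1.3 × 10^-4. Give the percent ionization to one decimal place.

CH3CH(OH)COOH ⇌ CH3CH(OH)COO- + H+; let x = [H+] at equilibrium.
Solve x² + 0.00013x − 9.49e-07 = 0 → x = 9.11 × 10^-4 M
% ionization = x/C₀ × 100% = 9.11 × 10^-4/0.0073 × 100% = 12.5%

12.5%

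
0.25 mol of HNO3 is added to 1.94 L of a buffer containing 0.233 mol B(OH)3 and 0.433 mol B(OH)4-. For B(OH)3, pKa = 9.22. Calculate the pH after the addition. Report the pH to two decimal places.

pH = 8.80

Added H+ converts B(OH)4- to B(OH)3: B(OH)3 → 0.483 mol, B(OH)4- → 0.183 mol.
pH = pKa + log([A⁻]/[HA]) = 9.22 + log(0.183/0.483) = 9.22 -0.421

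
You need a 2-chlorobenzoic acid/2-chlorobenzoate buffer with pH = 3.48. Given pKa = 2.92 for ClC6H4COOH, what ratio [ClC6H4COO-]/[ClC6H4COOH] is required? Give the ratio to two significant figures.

ratio = 3.6

pH = pKa + log(r) ⇒ log(r) = 3.48 − 2.92 = +0.56
r = [ClC6H4COO-]/[ClC6H4COOH] = 10^(+0.56) = 3.63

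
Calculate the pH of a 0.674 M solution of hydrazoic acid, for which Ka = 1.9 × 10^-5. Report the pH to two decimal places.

pH = 2.45

HN3 ⇌ N3- + H+
From the ICE table, Ka = [H+]²/(0.674 − [H+]) = 1.9 × 10^-5.
Assume [H+] ≪ 0.674: [H+] ≈ √(1.9 × 10^-5 × 0.674) = 3.58 × 10^-3 M
([H+]/C₀ = 0.53% < 5%, so the approximation holds.)
pH = −log[H+] = −log(3.58 × 10^-3) = 2.45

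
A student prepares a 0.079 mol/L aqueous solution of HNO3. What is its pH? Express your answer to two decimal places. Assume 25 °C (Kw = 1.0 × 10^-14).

HNO3 is a strong acid and dissociates completely, so [H+] = 0.079 M.
pH = -log(0.079) = 1.10

pH = 1.10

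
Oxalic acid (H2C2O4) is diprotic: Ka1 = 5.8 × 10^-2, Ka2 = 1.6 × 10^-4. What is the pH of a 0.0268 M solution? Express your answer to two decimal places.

Ka1 ≫ Ka2, so treat the first dissociation as the only significant source of H+.
Ka1 = x²/(0.0268 − x) = 5.8 × 10^-2
Solving the quadratic: x = (−Ka1 + √(Ka1² + 4·Ka1·C₀))/2 = 1.99 × 10^-2 M
pH = −log(1.99 × 10^-2) = 1.70

pH = 1.70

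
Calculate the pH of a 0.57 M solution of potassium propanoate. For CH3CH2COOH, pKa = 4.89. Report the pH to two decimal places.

pH = 9.32

CH3CH2COO- is the conjugate base of the weak acid CH3CH2COOH.
Ka = 10^(−4.89) = 1.29 × 10^-5
Kb = Kw/Ka = 1.0×10^-14 / 1.29 × 10^-5 = 7.75 × 10^-10
Kb = [OH-]²/(0.57 − [OH-]) = 7.75 × 10^-10
Assume [OH-] ≪ 0.57: [OH-] ≈ √(7.75 × 10^-10 × 0.57) = 2.10 × 10^-5 M
pOH = −log(2.10 × 10^-5) = 4.68; pH = 14.00 − 4.68 = 9.32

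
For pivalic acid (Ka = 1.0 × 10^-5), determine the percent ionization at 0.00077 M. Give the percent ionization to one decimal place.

(CH3)3CCOOH ⇌ (CH3)3CCOO- + H+; let x = [H+] at equilibrium.
Ka = x²/(C₀ − x); solving the quadratic gives x = 8.29 × 10^-5 M.
% ionization = x/C₀ × 100% = 8.29 × 10^-5/0.00077 × 100% = 10.8%

10.8%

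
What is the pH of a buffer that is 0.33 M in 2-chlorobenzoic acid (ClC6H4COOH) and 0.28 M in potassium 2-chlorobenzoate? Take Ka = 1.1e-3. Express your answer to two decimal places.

pKa = −log(1.1 × 10^-3) = 2.959
Henderson–Hasselbalch: pH = pKa + log([ClC6H4COO-]/[ClC6H4COOH]) = 2.959 + log(0.28/0.33)
pH = 2.959 + (-0.071) = 2.89

pH = 2.89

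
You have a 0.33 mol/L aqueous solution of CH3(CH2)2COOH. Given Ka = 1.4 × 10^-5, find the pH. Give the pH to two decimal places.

CH3(CH2)2COOH ⇌ CH3(CH2)2COO- + H+
Ka = [H+]²/(0.33 − [H+]) = 1.4 × 10^-5
Neglecting [H+] in the denominator: [H+] = √(1.4 × 10^-5 × 0.33) = 2.15 × 10^-3 M
pH = −log(2.15 × 10^-3) = 2.67

pH = 2.67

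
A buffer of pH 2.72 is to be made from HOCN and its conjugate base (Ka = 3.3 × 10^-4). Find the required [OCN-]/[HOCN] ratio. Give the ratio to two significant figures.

ratio = 0.17

pKa = -log(3.3 × 10^-4) = 3.481
pH = pKa + log(r) ⇒ log(r) = 2.72 − 3.481 = -0.761
r = [OCN-]/[HOCN] = 10^(-0.761) = 0.173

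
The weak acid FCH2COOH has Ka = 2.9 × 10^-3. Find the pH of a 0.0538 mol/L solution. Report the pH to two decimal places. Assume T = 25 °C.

FCH2COOH ⇌ FCH2COO- + H+
From the ICE table, Ka = x²/(0.0538 − x) = 2.9 × 10^-3.
x is not negligible relative to C₀; solve x² + 0.0029·x − 0.000156 = 0.
x = [−0.0029 + √(0.0029² + 0.000624)]/2 = 1.11 × 10^-2 M
pH = −log(1.11 × 10^-2) = 1.95

pH = 1.95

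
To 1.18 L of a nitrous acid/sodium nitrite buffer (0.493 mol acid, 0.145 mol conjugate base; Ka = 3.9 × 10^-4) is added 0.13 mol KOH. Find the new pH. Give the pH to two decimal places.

OH- converts HNO2 to NO2-: HNO2 → 0.363 mol, NO2- → 0.275 mol.
pKa = −log(3.9 × 10^-4) = 3.409
Henderson–Hasselbalch with mole ratio 0.275/0.363: pH = 3.409 + (-0.121)

pH = 3.29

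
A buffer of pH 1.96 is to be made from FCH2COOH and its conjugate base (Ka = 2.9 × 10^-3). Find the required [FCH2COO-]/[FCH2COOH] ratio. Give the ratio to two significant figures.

pKa = -log(2.9 × 10^-3) = 2.538
pH = pKa + log(r) ⇒ log(r) = 1.96 − 2.538 = -0.578
r = [FCH2COO-]/[FCH2COOH] = 10^(-0.578) = 0.264

ratio = 0.26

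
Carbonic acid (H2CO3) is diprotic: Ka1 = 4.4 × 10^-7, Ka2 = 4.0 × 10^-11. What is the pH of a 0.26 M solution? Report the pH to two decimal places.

Since Ka1 ≫ Ka2, the first ionization dominates [H+].
Ka1 = x²/(0.26 − x) = 4.4 × 10^-7
x ≈ √(4.4 × 10^-7 × 0.26) = 3.38 × 10^-4 M
pH = −log(3.38 × 10^-4) = 3.47

pH = 3.47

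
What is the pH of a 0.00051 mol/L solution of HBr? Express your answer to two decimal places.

pH = 3.29

HBr is a strong acid and dissociates completely, so [H+] = 0.00051 M.
pH = -log(0.00051) = 3.29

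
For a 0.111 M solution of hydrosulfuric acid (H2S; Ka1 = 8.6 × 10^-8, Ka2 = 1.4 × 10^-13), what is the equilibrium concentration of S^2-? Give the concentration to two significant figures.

First ionization gives [H+] ≈ [HS-] = 9.77 × 10^-5 M.
Second step: Ka2 = [H+][S^2-]/[HS-] ≈ [S^2-] (since [H+] ≈ [HS-]).
So [S^2-] ≈ Ka2.

1.4 × 10^-13 M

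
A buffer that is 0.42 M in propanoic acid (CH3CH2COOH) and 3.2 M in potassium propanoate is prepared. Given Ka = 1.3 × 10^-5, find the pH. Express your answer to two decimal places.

pH = 5.77

pKa = −log(1.3 × 10^-5) = 4.886
Henderson–Hasselbalch: pH = pKa + log([CH3CH2COO-]/[CH3CH2COOH]) = 4.886 + log(3.2/0.42)
pH = 4.886 + (+0.882) = 5.77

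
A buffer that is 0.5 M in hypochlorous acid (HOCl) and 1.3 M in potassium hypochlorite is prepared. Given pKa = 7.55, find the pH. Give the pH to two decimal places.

pH = 7.96

pH = pKa + log([A⁻]/[HA]) = 7.55 + log(1.3/0.5)
pH = 7.55 + (+0.415) = 7.96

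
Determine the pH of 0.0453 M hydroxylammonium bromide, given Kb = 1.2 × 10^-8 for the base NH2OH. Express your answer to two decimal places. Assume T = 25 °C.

pH = 3.71

NH3OH+ is the conjugate acid of the weak base NH2OH.
Ka = Kw/Kb = 1.0×10^-14 / 1.2 × 10^-8 = 8.33 × 10^-7
Ka = x²/(0.0453 − x) = 8.33 × 10^-7
Neglecting x in the denominator: x = √(8.33 × 10^-7 × 0.0453) = 1.94 × 10^-4 M
Check: 0.43% ionized — well under 5%, approximation valid.
pH = −log[H+] = −log(1.94 × 10^-4) = 3.71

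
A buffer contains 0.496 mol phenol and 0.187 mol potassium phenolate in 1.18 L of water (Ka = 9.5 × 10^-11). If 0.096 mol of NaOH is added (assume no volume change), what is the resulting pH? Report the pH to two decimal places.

pH = 9.87

After neutralization: n(C6H5OH) = 0.4 mol, n(C6H5O-) = 0.283 mol.
pKa = −log(9.5 × 10^-11) = 10.022
pH = pKa + log(n_C6H5O-/n_C6H5OH) = 10.022 + log(0.283/0.4) = 10.022 + (-0.150)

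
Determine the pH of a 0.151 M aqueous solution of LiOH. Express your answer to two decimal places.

pH = 13.18

LiOH is a strong base; [OH-] = 0.151 M.
pOH = -log(0.151) = 0.82
pH = 14.00 - 0.82 = 13.18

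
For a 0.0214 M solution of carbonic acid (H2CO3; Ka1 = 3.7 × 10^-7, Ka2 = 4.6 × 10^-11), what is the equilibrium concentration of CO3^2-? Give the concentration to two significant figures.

First ionization gives [H+] ≈ [HCO3-] = 8.90 × 10^-5 M.
Second step: Ka2 = [H+][CO3^2-]/[HCO3-] ≈ [CO3^2-] (since [H+] ≈ [HCO3-]).
So [CO3^2-] ≈ Ka2.

4.6 × 10^-11 M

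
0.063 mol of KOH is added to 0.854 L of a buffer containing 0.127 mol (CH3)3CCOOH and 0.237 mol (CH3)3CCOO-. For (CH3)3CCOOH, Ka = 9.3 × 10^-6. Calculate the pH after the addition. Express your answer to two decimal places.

pH = 5.70

OH- converts (CH3)3CCOOH to (CH3)3CCOO-: (CH3)3CCOOH → 0.064 mol, (CH3)3CCOO- → 0.3 mol.
pKa = −log(9.3 × 10^-6) = 5.032
pH = pKa + log(n_(CH3)3CCOO-/n_(CH3)3CCOOH) = 5.032 + log(0.3/0.064) = 5.032 + (+0.671)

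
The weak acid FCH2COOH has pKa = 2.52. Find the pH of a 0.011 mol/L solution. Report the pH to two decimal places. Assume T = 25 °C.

pH = 2.35

FCH2COOH ⇌ FCH2COO- + H+
Ka = 10^(−2.52) = 3.02 × 10^-3
Ka = x²/(0.011 − x) = 3.02 × 10^-3
x is not negligible relative to C₀; solve x² + 0.00302·x − 3.32e-05 = 0.
x = [−0.00302 + √(0.00302² + 0.000133)]/2 = 4.45 × 10^-3 M
pH = −log(4.45 × 10^-3) = 2.35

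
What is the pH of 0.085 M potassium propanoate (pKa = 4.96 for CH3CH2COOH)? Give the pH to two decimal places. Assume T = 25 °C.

CH3CH2COO- is the conjugate base of the weak acid CH3CH2COOH.
Ka = 10^(−4.96) = 1.10 × 10^-5
Kb = Kw/Ka = 1.0×10^-14 / 1.10 × 10^-5 = 9.09 × 10^-10
Let x = [OH-] at equilibrium. Kb = x²/(0.085 − x).
Since Kb ≪ C₀, x ≈ √(Kb·C₀) = 8.79 × 10^-6 M.
Check: 0.01% ionized — well under 5%, approximation valid.
pOH = 5.06, so pH = 14.00 − pOH = 8.94

pH = 8.94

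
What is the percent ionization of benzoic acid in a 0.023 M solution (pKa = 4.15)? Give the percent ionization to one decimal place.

C6H5COOH ⇌ C6H5COO- + H+; let x = [H+] at equilibrium.
Ka = 10^(−4.15) = 7.08 × 10^-5
Ka = x²/(C₀ − x); solving the quadratic gives x = 1.24 × 10^-3 M.
Fraction ionized = 1.24 × 10^-3 / 0.023 = 0.0539 → 5.4%

5.4%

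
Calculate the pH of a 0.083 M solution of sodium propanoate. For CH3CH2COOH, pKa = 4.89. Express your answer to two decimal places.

CH3CH2COO- is the conjugate base of the weak acid CH3CH2COOH.
Ka = 10^(−4.89) = 1.29 × 10^-5
Kb = Kw/Ka = 1.0×10^-14 / 1.29 × 10^-5 = 7.75 × 10^-10
Kb = [OH-]²/(0.083 − [OH-]) = 7.75 × 10^-10
Assume [OH-] ≪ 0.083: [OH-] ≈ √(7.75 × 10^-10 × 0.083) = 8.02 × 10^-6 M
([OH-]/C₀ = 0.0097% < 5%, so the approximation holds.)
pOH = 5.10, so pH = 14.00 − pOH = 8.90

pH = 8.90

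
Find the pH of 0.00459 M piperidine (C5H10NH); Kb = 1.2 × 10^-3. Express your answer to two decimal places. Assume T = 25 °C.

C5H10NH + H2O ⇌ C5H10NH2+ + OH-
From the ICE table, Kb = x²/(0.00459 − x) = 1.2 × 10^-3.
x is not negligible relative to C₀; solve x² + 0.0012·x − 5.51e-06 = 0.
x = [−0.0012 + √(0.0012² + 2.2e-05)]/2 = 1.82 × 10^-3 M
pOH = 2.74, so pH = 14.00 − pOH = 11.26

pH = 11.26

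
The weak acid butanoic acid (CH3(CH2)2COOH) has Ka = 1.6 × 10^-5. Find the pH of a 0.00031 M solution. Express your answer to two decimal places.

CH3(CH2)2COOH ⇌ CH3(CH2)2COO- + H+
Let x = [H+] at equilibrium. Ka = x²/(0.00031 − x).
The 5% rule fails; solving x² + Ka·x − Ka·C₀ = 0 exactly:
x = [−1.6e-05 + √(1.6e-05² + 1.98e-08)]/2 = 6.29 × 10^-5 M
pH = −log[H+] = −log(6.29 × 10^-5) = 4.20

pH = 4.20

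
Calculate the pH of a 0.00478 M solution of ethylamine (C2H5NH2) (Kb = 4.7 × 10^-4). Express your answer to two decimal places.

pH = 11.11

C2H5NH2 + H2O ⇌ C2H5NH3+ + OH-
Kb = [OH-]²/(0.00478 − [OH-]) = 4.7 × 10^-4
Here C₀/Kb ≈ 10.2, so the small-[OH-] approximation fails. Use the quadratic:
[OH-] = [−0.00047 + √(0.00047² + 8.99e-06)]/2 = 1.28 × 10^-3 M
pOH = −log(1.28 × 10^-3) = 2.89; pH = 14.00 − 2.89 = 11.11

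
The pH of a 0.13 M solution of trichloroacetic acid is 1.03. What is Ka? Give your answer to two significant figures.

[H+] = 10^(-1.03) = 9.33 × 10^-2 M
At equilibrium [HA] = 0.13 − 9.33 × 10^-2 = 3.67 × 10^-2 M
Ka = [H+][A-]/[HA] = (9.33 × 10^-2)² / 3.67 × 10^-2 = 2.4 × 10^-1

Ka = 2.4 × 10^-1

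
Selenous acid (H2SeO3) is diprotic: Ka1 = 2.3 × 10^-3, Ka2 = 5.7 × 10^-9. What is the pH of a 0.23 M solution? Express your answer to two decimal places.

pH = 1.66

Ka1 ≫ Ka2, so treat the first dissociation as the only significant source of H+.
Ka1 = x²/(0.23 − x) = 2.3 × 10^-3
Solving the quadratic: x = (−Ka1 + √(Ka1² + 4·Ka1·C₀))/2 = 2.19 × 10^-2 M
pH = −log(2.19 × 10^-2) = 1.66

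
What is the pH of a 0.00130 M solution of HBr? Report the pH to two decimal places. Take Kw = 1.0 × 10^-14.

pH = 2.89

HBr is a strong acid and dissociates completely, so [H+] = 0.00130 M.
pH = -log(0.0013) = 2.89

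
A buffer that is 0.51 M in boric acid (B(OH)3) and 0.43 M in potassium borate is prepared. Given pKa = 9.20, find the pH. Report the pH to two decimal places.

Henderson–Hasselbalch: pH = pKa + log([B(OH)4-]/[B(OH)3]) = 9.20 + log(0.43/0.51)
pH = 9.20 + (-0.074) = 9.13

pH = 9.13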